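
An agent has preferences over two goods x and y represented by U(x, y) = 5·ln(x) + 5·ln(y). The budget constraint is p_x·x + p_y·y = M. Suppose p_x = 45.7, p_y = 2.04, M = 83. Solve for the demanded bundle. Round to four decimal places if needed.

The MRS is y/x. Set MRS = p_x/p_y.
Rearranging, p_y·y = p_x·x. Substituting into the budget gives p_x·x·(1 + 1) = M.
Demand: x*(p_x,p_y,M) = 0.5·M/p_x and y* = 0.5·M/p_y.
At p_x=45.7, p_y=2.04, M=83: x* = 0.5·83/45.7 = 0.9081, y* = 20.3431.

x* = 0.9081, y* = 20.3431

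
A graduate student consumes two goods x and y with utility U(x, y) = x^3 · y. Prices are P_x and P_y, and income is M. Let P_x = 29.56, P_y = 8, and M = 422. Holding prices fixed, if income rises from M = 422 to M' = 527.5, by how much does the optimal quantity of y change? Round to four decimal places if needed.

MU_x/MU_y = (3·y)/(x); tangency sets this equal to P_x/P_y.
Rearranging, P_y·y = (1/3)·P_x·x. Substituting into the budget gives P_x·x·(1 + (1/3)) = M.
Demand: x*(P_x,P_y,M) = 0.75·M/P_x and y* = 0.25·M/P_y.
At P_x=29.56, P_y=8, M=422: y* = 0.25·422/8 = 13.1875.
At M' = 527.5: y* = 16.4844. Change: 16.4844 − 13.1875 = 3.2969.

Δy* = 3.2969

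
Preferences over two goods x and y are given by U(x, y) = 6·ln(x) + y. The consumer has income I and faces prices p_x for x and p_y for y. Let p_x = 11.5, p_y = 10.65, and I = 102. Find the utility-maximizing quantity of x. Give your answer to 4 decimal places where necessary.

Set MRS = p_x/p_y: (6/x)/1 = p_x/p_y.
So x*(p_x,p_y) = 6·p_y/p_x, independent of income; and y* = (I − 6·p_y)/p_y.
At the given prices: x* = 6·10.65/11.5 = 5.5565.

x* = 5.5565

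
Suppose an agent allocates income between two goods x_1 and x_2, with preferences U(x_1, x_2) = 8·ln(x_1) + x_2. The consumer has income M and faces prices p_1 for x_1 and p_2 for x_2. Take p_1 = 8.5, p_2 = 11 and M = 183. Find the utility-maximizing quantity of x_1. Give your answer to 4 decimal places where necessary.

x_1* = 10.3529

So x_1*(p_1,p_2) = 8·p_2/p_1, independent of income; and x_2* = (M − 8·p_2)/p_2.
At the given prices: x_1* = 8·11/8.5 = 10.3529.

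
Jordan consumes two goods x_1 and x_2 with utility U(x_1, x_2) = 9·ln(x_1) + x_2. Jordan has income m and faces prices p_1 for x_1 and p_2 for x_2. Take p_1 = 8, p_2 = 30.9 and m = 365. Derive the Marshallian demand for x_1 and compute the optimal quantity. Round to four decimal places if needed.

So x_1*(p_1,p_2) = 9·p_2/p_1, independent of income; and x_2* = (m − 9·p_2)/p_2.
At the given prices: x_1* = 9·30.9/8 = 34.7625.

x_1* = 34.7625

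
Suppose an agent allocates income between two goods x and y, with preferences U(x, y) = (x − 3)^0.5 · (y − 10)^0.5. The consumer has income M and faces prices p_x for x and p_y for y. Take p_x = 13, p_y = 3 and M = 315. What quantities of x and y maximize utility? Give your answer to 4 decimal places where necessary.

x* = 12.4615, y* = 51

This is Cobb-Douglas in (x−3, y−10): tangency gives 0.5·p_y·(y−10) = 0.5·p_x·(x−3).
After buying the subsistence bundle (3, 10), a share 0.5 of the remaining income goes to x: x* = 3 + 0.5·(M − 3p_x − 10p_y)/p_x.
Discretionary income = 315 − 3·13 − 10·3 = 246; x* = 3 + 0.5·246/13 = 12.4615; y* = 10 + 0.5·246/3 = 51.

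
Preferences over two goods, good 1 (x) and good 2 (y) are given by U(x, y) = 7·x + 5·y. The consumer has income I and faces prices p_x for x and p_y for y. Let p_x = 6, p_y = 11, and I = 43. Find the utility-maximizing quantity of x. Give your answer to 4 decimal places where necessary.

Perfect substitutes: compare marginal utility per dollar. 7/p_x vs 5/p_y → 1.1667 vs 0.4545.
x gives more utility per dollar, so spend all income on x: x* = I/p_x, y* = 0.
Numerically: x* = 7.1667, y* = 0.

x* = 7.1667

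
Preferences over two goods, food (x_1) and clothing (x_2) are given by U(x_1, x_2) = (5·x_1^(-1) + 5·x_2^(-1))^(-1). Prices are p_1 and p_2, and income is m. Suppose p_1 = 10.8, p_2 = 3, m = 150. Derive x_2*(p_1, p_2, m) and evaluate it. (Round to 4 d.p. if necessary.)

MRS = MU_x_1/MU_x_2 = (x_2/x_1)^(2). Set equal to p_1/p_2.
Hence x_2/x_1 = (p_1/p_2)^(1/(2)), i.e. raised to the 0.5 power.
With the ratio pinned down, the budget gives x_1* = m/(p_1 + p_2·(x_2/x_1)) and x_2* = (x_2/x_1)·x_1*.
Numerically x_2/x_1 = 1.897367, so x_1* = 150/(10.8 + 3·1.897367) = 9.0953 and x_2* = 1.897367·9.0953 = 17.257.

x_2* = 17.257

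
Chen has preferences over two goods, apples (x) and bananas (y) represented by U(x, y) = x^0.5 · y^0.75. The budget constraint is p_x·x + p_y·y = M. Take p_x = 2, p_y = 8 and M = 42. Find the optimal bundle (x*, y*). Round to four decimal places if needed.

x* = 8.4, y* = 3.15

Demand: x*(p_x,p_y,M) = 0.4·M/p_x and y* = 0.6·M/p_y.
At p_x=2, p_y=8, M=42: x* = 0.4·42/2 = 8.4, y* = 3.15.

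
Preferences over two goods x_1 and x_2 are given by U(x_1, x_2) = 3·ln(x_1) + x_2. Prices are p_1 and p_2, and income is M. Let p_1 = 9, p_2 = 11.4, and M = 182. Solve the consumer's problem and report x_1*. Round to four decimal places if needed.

MU_x_1 = 3/x_1, MU_x_2 = 1. Tangency: 3/x_1 = p_1/p_2.
So x_1*(p_1,p_2) = 3·p_2/p_1, independent of income; and x_2* = (M − 3·p_2)/p_2.
At the given prices: x_1* = 3·11.4/9 = 3.8.

x_1* = 3.8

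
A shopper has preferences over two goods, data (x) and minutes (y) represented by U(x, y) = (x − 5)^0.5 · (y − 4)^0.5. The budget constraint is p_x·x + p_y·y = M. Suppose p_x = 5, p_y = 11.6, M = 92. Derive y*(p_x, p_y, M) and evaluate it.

y* = 4.8879

Let x' = x−5, y' = y−4. MRS = y'/x' = p_x/p_y.
After buying the subsistence bundle (5, 4), a share 0.5 of the remaining income goes to x: x* = 5 + 0.5·(M − 5p_x − 4p_y)/p_x.
Discretionary income = 92 − 5·5 − 4·11.6 = 20.6; y* = 4 + 0.5·20.6/11.6 = 4.8879.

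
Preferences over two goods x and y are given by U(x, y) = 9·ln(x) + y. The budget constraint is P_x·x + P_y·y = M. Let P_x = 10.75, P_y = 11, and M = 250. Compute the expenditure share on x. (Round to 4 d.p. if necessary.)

At the given prices: x* = 9·11/10.75 = 9.2093, and y* = 13.7273.
Expenditure on x: 10.75·9.2093 = 99; share = 0.396.

share on x = 0.396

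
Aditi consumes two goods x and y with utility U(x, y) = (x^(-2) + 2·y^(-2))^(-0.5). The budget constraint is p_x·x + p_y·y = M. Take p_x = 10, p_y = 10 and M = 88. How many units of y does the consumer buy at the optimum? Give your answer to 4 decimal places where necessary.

y* = 4.9061

MRS = MU_x/MU_y = (1/2)·(y/x)^(3). Set equal to p_x/p_y.
Solve for the ratio: y/x = [2·p_x/p_y]^(1/3).
With the ratio pinned down, the budget gives x* = M/(p_x + p_y·(y/x)) and y* = (y/x)·x*.
Numerically y/x = 1.259921, so x* = 88/(10 + 10·1.259921) = 3.8939 and y* = 1.259921·3.8939 = 4.9061.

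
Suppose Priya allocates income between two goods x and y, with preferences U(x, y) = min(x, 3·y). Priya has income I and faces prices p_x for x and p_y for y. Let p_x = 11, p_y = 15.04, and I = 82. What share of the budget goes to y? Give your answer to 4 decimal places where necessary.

Leontief preferences: the optimum is at the kink where x/3 = y/1, i.e. y = (1/3)·x.
Budget: p_x·x + p_y·(1/3)·x = I, so (3·p_x + p_y)·x = 3·I.
Demand: x*(p_x,p_y,I) = 3·I/(3·p_x + p_y), y* = I/(3·p_x + p_y).
Here 3·11 + 15.04 = 48.04, giving x* = 5.1207 and y* = 1.7069.
Expenditure on y: 15.04·1.7069 = 25.6719; share = 0.3131.

share on y = 0.3131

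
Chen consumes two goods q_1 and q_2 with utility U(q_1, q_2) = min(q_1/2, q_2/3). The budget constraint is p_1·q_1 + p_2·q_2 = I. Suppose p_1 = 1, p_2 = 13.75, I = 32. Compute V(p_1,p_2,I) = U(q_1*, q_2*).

V = 0.7399

Leontief preferences: the optimum is at the kink where q_1/2 = q_2/3, i.e. q_2 = (3/2)·q_1.
Budget: p_1·q_1 + p_2·(3/2)·q_1 = I, so (2·p_1 + 3·p_2)·q_1 = 2·I.
Demand: q_1*(p_1,p_2,I) = 2·I/(2·p_1 + 3·p_2), q_2* = 3·I/(2·p_1 + 3·p_2).
Here 2·1 + 3·13.75 = 43.25, giving q_1* = 1.4798 and q_2* = 2.2197.
Utility at the optimum: U(1.4798, 2.2197) = 0.7399.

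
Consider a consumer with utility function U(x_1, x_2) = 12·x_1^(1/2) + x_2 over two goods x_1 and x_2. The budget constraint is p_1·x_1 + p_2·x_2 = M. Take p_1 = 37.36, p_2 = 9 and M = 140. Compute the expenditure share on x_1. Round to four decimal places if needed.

Utility is quasi-linear in x_2; the FOC for x_1 is 6/√x_1 = p_1/p_2.
Solve: √x_1 = 6·p_2/p_1, so x_1*(p_1,p_2) = (6·p_2/p_1)², and x_2* = (M − p_1·x_1*)/p_2.
Plugging in: x_1* = (6·9/37.36)² = 2.0892, x_2* = 6.8832.
Expenditure on x_1: 37.36·2.0892 = 78.0514; share = 0.5575.

share on x_1 = 0.5575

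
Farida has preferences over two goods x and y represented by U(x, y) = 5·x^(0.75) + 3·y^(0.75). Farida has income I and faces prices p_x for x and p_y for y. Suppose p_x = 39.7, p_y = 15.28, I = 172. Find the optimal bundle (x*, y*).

x* = 1.3237, y* = 7.8174

Substitute y = (y/x)·x into the budget: x* = I/(p_x + p_y·(y/x)).
Numerically y/x = 5.90573, so x* = 172/(39.7 + 15.28·5.90573) = 1.3237 and y* = 5.90573·1.3237 = 7.8174.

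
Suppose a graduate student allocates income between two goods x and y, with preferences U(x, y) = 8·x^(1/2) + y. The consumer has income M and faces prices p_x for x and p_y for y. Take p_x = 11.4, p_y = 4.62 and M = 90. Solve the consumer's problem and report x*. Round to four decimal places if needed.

x* = 2.6278

MU_x = 4/√x, MU_y = 1. Tangency: 4/√x = p_x/p_y.
Solve: √x = 4·p_y/p_x, so x*(p_x,p_y) = (4·p_y/p_x)², and y* = (M − p_x·x*)/p_y.
Plugging in: x* = (4·4.62/11.4)² = 2.6278.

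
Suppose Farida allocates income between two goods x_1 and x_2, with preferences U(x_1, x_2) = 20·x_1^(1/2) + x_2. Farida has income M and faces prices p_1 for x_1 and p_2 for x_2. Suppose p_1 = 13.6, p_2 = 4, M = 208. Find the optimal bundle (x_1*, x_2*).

x_1* = 8.6505, x_2* = 22.5882

MU_x_1 = 10/√x_1, MU_x_2 = 1. Tangency: 10/√x_1 = p_1/p_2.
Thus x_1* = (10·p_2/p_1)² — independent of M — with the rest of income spent on x_2.
Plugging in: x_1* = (10·4/13.6)² = 8.6505, x_2* = 22.5882.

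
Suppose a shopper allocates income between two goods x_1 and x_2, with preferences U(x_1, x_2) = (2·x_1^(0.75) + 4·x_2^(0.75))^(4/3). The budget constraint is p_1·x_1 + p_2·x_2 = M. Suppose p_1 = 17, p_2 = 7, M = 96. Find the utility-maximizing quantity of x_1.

x_1* = 0.0245

MRS = MU_x_1/MU_x_2 = (1/2)·(x_2/x_1)^(0.25). Set equal to p_1/p_2.
Solve for the ratio: x_2/x_1 = [2·p_1/p_2]^(4).
With the ratio pinned down, the budget gives x_1* = M/(p_1 + p_2·(x_2/x_1)) and x_2* = (x_2/x_1)·x_1*.
Numerically x_2/x_1 = 556.574761, so x_1* = 96/(17 + 7·556.574761) = 0.0245.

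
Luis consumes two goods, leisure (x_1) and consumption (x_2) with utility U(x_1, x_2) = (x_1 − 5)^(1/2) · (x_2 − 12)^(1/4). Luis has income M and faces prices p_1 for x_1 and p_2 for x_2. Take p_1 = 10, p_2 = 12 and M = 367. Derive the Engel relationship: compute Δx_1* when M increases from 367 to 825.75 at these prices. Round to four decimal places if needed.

After buying the subsistence bundle (5, 12), a share 2/3 of the remaining income goes to x_1: x_1* = 5 + 2/3·(M − 5p_1 − 12p_2)/p_1.
Discretionary income = 367 − 5·10 − 12·12 = 173; x_1* = 5 + 2/3·173/10 = 16.5333.
At M' = 825.75: x_1* = 47.1167. Change: 47.1167 − 16.5333 = 30.5833.

Δx_1* = 30.5833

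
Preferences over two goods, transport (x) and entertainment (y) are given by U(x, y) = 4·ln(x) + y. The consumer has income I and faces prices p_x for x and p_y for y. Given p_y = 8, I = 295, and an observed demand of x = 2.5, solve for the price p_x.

Set MRS = p_x/p_y: (4/x)/1 = p_x/p_y.
So x*(p_x,p_y) = 4·p_y/p_x, independent of income; and y* = (I − 4·p_y)/p_y.
Set x* = 2.5 in the demand function and solve for p_x: p_x = 12.8.

p_x = 12.8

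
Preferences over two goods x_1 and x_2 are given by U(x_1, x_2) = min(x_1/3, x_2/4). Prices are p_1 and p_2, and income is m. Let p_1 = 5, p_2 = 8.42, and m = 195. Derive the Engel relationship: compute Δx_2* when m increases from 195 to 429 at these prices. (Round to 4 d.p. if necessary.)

With perfect complements, no substitution: consume in ratio x_1:x_2 = 3:4.
Budget: p_1·x_1 + p_2·(4/3)·x_1 = m, so (3·p_1 + 4·p_2)·x_1 = 3·m.
Demand: x_1*(p_1,p_2,m) = 3·m/(3·p_1 + 4·p_2), x_2* = 4·m/(3·p_1 + 4·p_2).
Here 3·5 + 4·8.42 = 48.68, giving x_2* = 16.023.
At m' = 429: x_2* = 35.2506. Change: 35.2506 − 16.023 = 19.2276.

Δx_2* = 19.2276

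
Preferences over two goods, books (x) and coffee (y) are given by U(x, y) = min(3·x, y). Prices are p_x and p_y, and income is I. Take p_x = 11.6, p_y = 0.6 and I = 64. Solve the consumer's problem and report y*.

With perfect complements, no substitution: consume in ratio x:y = 1:3.
Budget: p_x·x + p_y·3·x = I, so (p_x + 3·p_y)·x = I.
Demand: x*(p_x,p_y,I) = I/(p_x + 3·p_y), y* = 3·I/(p_x + 3·p_y).
Here 11.6 + 3·0.6 = 13.4, giving y* = 14.3284.

y* = 14.3284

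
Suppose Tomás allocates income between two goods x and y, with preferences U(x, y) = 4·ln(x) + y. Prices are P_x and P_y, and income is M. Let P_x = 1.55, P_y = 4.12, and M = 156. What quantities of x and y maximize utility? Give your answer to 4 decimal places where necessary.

MU_x = 4/x, MU_y = 1. Tangency: 4/x = P_x/P_y.
So x*(P_x,P_y) = 4·P_y/P_x, independent of income; and y* = (M − 4·P_y)/P_y.
At the given prices: x* = 4·4.12/1.55 = 10.6323, and y* = 33.8641.

x* = 10.6323, y* = 33.8641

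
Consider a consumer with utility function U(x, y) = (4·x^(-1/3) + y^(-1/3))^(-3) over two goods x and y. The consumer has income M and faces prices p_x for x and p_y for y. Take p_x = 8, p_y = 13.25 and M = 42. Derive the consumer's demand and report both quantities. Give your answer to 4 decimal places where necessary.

x* = 3.7471, y* = 0.9074

MRS = MU_x/MU_y = 4·(y/x)^(4/3). Set equal to p_x/p_y.
Hence y/x = ((1/4)·p_x/p_y)^(1/(4/3)), i.e. raised to the 0.75 power.
Substitute y = (y/x)·x into the budget: x* = M/(p_x + p_y·(y/x)).
Numerically y/x = 0.242165, so x* = 42/(8 + 13.25·0.242165) = 3.7471 and y* = 0.242165·3.7471 = 0.9074.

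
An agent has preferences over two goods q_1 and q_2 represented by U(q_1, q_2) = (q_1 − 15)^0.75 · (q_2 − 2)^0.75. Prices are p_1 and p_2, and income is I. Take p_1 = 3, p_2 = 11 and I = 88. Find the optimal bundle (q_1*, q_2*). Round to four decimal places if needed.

q_1* = 18.5, q_2* = 2.9545

Substituting into the budget: q_1* = 15 + 0.5·(I − 15·p_1 − 2·p_2)/p_1, and q_2* = 2 + 0.5·(…)/p_2.
Discretionary income = 88 − 15·3 − 2·11 = 21; q_1* = 15 + 0.5·21/3 = 18.5; q_2* = 2 + 0.5·21/11 = 2.9545.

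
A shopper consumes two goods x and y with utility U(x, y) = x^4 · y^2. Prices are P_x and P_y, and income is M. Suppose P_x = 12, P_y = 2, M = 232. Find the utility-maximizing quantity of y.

y* = 38.6667

Demand: x*(P_x,P_y,M) = 2/3·M/P_x and y* = 1/3·M/P_y.
At P_x=12, P_y=2, M=232: y* = 1/3·232/2 = 38.6667.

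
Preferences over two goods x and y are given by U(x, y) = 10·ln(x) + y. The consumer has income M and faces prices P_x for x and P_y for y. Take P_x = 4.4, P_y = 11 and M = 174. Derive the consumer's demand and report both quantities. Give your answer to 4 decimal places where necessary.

Set MRS = P_x/P_y: (10/x)/1 = P_x/P_y.
So x*(P_x,P_y) = 10·P_y/P_x, independent of income; and y* = (M − 10·P_y)/P_y.
At the given prices: x* = 10·11/4.4 = 25, and y* = 5.8182.

x* = 25, y* = 5.8182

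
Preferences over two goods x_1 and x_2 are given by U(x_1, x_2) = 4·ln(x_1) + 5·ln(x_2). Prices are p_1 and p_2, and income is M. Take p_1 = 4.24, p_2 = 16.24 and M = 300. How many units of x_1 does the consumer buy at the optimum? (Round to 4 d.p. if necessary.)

x_1* = 31.4465

The MRS is (4/5)·x_2/x_1. Set MRS = p_1/p_2.
So 4·p_2·x_2 = 5·p_1·x_1; combined with the budget, a share 4/9 of income goes to x_1.
Demand: x_1*(p_1,p_2,M) = 4/9·M/p_1 and x_2* = 5/9·M/p_2.
At p_1=4.24, p_2=16.24, M=300: x_1* = 4/9·300/4.24 = 31.4465.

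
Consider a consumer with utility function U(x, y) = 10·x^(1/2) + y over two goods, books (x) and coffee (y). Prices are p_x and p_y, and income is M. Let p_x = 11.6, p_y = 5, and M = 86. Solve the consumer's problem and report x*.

x* = 4.6448

MU_x = 5/√x, MU_y = 1. Tangency: 5/√x = p_x/p_y.
Solve: √x = 5·p_y/p_x, so x*(p_x,p_y) = (5·p_y/p_x)², and y* = (M − p_x·x*)/p_y.
Plugging in: x* = (5·5/11.6)² = 4.6448.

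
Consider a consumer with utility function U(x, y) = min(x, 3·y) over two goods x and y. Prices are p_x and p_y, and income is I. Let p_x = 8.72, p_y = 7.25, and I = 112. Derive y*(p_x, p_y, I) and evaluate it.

y* = 3.3523

Here 3·8.72 + 7.25 = 33.41, giving y* = 3.3523.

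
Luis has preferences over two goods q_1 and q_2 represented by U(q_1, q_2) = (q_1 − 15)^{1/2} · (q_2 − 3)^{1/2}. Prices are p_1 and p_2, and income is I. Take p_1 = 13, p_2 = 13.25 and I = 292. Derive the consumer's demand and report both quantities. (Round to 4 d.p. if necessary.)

This is Cobb-Douglas in (q_1−15, q_2−3): tangency gives 0.5·p_2·(q_2−3) = 0.5·p_1·(q_1−15).
After buying the subsistence bundle (15, 3), a share 0.5 of the remaining income goes to q_1: q_1* = 15 + 0.5·(I − 15p_1 − 3p_2)/p_1.
Discretionary income = 292 − 15·13 − 3·13.25 = 57.25; q_1* = 15 + 0.5·57.25/13 = 17.2019; q_2* = 3 + 0.5·57.25/13.25 = 5.1604.

q_1* = 17.2019, q_2* = 5.1604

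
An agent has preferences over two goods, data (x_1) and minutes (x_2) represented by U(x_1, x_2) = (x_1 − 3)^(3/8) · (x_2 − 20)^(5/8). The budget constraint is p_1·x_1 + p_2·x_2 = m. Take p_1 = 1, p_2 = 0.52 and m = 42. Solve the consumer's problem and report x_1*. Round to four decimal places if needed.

x_1* = 13.725

Let x_1' = x_1−3, x_2' = x_2−20. MRS = (3/5)·x_2'/x_1' = p_1/p_2.
After buying the subsistence bundle (3, 20), a share 0.375 of the remaining income goes to x_1: x_1* = 3 + 0.375·(m − 3p_1 − 20p_2)/p_1.
Discretionary income = 42 − 3·1 − 20·0.52 = 28.6; x_1* = 3 + 0.375·28.6/1 = 13.725.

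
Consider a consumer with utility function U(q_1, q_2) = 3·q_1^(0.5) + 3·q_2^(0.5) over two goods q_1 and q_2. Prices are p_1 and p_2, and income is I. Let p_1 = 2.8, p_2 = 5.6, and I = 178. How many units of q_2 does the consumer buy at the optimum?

q_2* = 10.5952

MRS = MU_q_1/MU_q_2 = (q_2/q_1)^(0.5). Set equal to p_1/p_2.
Solve for the ratio: q_2/q_1 = [p_1/p_2]^(2).
Substitute q_2 = (q_2/q_1)·q_1 into the budget: q_1* = I/(p_1 + p_2·(q_2/q_1)).
Numerically q_2/q_1 = 0.25, so q_1* = 178/(2.8 + 5.6·0.25) = 42.381 and q_2* = 0.25·42.381 = 10.5952.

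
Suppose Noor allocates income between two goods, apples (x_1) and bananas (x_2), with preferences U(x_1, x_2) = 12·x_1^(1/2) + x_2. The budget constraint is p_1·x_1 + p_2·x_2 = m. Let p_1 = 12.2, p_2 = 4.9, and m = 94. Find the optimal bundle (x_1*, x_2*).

Utility is quasi-linear in x_2; the FOC for x_1 is 6/√x_1 = p_1/p_2.
Thus x_1* = (6·p_2/p_1)² — independent of m — with the rest of income spent on x_2.
Plugging in: x_1* = (6·4.9/12.2)² = 5.8073, x_2* = 4.7247.

x_1* = 5.8073, x_2* = 4.7247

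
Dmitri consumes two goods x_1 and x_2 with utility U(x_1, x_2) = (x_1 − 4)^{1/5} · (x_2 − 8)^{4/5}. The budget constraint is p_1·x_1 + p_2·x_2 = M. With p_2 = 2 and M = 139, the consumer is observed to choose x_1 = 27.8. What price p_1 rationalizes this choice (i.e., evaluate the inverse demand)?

Let x_1' = x_1−4, x_2' = x_2−8. MRS = (1/4)·x_2'/x_1' = p_1/p_2.
Substituting into the budget: x_1* = 4 + 0.2·(M − 4·p_1 − 8·p_2)/p_1, and x_2* = 8 + 0.8·(…)/p_2.
Set x_1* = 27.8 in the demand function and solve for p_1: p_1 = 1.

p_1 = 1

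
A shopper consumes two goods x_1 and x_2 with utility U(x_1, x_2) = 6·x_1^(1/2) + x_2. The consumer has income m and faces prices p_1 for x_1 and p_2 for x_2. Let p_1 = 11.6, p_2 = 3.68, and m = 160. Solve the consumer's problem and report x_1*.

MU_x_1 = 3/√x_1, MU_x_2 = 1. Tangency: 3/√x_1 = p_1/p_2.
Solve: √x_1 = 3·p_2/p_1, so x_1*(p_1,p_2) = (3·p_2/p_1)², and x_2* = (m − p_1·x_1*)/p_2.
Plugging in: x_1* = (3·3.68/11.6)² = 0.9058.

x_1* = 0.9058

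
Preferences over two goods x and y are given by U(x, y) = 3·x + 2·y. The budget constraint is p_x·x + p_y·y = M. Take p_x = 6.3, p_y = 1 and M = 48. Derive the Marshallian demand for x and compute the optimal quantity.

x* = 0

Numerically: x* = 0, y* = 48.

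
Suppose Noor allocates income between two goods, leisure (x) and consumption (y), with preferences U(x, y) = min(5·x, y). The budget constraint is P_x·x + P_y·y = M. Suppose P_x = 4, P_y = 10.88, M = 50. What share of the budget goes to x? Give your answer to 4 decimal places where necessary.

Leontief preferences: the optimum is at the kink where x/1 = y/5, i.e. y = 5·x.
Budget: P_x·x + P_y·5·x = M, so (P_x + 5·P_y)·x = M.
Demand: x*(P_x,P_y,M) = M/(P_x + 5·P_y), y* = 5·M/(P_x + 5·P_y).
Here 4 + 5·10.88 = 58.4, giving x* = 0.8562 and y* = 4.2808.
Expenditure on x: 4·0.8562 = 3.4247; share = 0.0685.

share on x = 0.0685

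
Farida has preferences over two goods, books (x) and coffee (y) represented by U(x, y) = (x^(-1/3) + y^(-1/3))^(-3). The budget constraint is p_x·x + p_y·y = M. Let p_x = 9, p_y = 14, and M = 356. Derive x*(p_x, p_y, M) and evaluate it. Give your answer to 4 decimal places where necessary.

x* = 18.6866

MRS = MU_x/MU_y = (y/x)^(4/3). Set equal to p_x/p_y.
Hence y/x = (p_x/p_y)^(1/(4/3)), i.e. raised to the 0.75 power.
With the ratio pinned down, the budget gives x* = M/(p_x + p_y·(y/x)) and y* = (y/x)·x*.
Numerically y/x = 0.717936, so x* = 356/(9 + 14·0.717936) = 18.6866.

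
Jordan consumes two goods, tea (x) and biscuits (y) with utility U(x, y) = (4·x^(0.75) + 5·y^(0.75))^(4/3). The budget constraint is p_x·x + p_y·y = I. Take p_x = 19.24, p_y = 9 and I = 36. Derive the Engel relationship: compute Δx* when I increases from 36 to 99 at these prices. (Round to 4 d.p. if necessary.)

Δx* = 0.1318

MRS = MU_x/MU_y = (4/5)·(y/x)^(0.25). Set equal to p_x/p_y.
Hence y/x = ((5/4)·p_x/p_y)^(1/(0.25)), i.e. raised to the 4 power.
With the ratio pinned down, the budget gives x* = I/(p_x + p_y·(y/x)) and y* = (y/x)·x*.
Numerically y/x = 50.990619, so x* = 36/(19.24 + 9·50.990619) = 0.0753.
At I' = 99: x* = 0.207. Change: 0.207 − 0.0753 = 0.1318.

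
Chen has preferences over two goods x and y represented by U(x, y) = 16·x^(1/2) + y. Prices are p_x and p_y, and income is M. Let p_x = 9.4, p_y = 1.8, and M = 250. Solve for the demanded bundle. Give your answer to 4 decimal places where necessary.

x* = 2.3468, y* = 126.6336

Utility is quasi-linear in y; the FOC for x is 8/√x = p_x/p_y.
Solve: √x = 8·p_y/p_x, so x*(p_x,p_y) = (8·p_y/p_x)², and y* = (M − p_x·x*)/p_y.
Plugging in: x* = (8·1.8/9.4)² = 2.3468, y* = 126.6336.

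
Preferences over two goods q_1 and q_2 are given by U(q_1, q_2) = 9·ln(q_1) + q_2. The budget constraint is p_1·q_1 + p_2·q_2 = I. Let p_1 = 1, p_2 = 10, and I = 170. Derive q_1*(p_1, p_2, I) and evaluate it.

q_1* = 90

MU_q_1 = 9/q_1, MU_q_2 = 1. Tangency: 9/q_1 = p_1/p_2.
So q_1*(p_1,p_2) = 9·p_2/p_1, independent of income; and q_2* = (I − 9·p_2)/p_2.
At the given prices: q_1* = 9·10/1 = 90.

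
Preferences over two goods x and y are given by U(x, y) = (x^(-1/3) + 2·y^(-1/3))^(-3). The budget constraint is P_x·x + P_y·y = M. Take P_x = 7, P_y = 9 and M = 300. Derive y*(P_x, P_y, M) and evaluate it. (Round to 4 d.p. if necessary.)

y* = 21.3895

MU_x ∝ x^(-4/3), MU_y ∝ 2·y^(-4/3), so MRS = (1/2)·(y/x)^(4/3) = P_x/P_y.
Hence y/x = (2·P_x/P_y)^(1/(4/3)), i.e. raised to the 0.75 power.
With the ratio pinned down, the budget gives x* = M/(P_x + P_y·(y/x)) and y* = (y/x)·x*.
Numerically y/x = 1.392881, so x* = 300/(7 + 9·1.392881) = 15.3563 and y* = 1.392881·15.3563 = 21.3895.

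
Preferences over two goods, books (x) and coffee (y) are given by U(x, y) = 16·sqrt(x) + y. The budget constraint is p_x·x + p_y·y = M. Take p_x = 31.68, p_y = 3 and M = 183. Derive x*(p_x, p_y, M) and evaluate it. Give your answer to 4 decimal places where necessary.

x* = 0.5739

Set MRS = p_x/p_y: 8·x^(−1/2) = p_x/p_y.
Solve: √x = 8·p_y/p_x, so x*(p_x,p_y) = (8·p_y/p_x)², and y* = (M − p_x·x*)/p_y.
Plugging in: x* = (8·3/31.68)² = 0.5739.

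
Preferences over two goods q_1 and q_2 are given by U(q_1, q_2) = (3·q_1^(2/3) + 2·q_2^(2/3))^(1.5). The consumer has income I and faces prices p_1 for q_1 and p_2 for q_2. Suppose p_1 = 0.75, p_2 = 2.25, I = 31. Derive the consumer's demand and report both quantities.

From the CES first-order condition, (3/2)·(q_2/q_1)^(1/3) = p_1/p_2.
Hence q_2/q_1 = ((2/3)·p_1/p_2)^(1/(1/3)), i.e. raised to the 3 power.
Substitute q_2 = (q_2/q_1)·q_1 into the budget: q_1* = I/(p_1 + p_2·(q_2/q_1)).
Numerically q_2/q_1 = 0.010974, so q_1* = 31/(0.75 + 2.25·0.010974) = 40.0159 and q_2* = 0.010974·40.0159 = 0.4391.

q_1* = 40.0159, q_2* = 0.4391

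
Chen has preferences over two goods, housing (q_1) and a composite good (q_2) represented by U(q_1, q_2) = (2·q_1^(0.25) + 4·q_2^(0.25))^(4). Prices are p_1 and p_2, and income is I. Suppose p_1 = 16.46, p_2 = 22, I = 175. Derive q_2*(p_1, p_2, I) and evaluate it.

q_2* = 5.535

From the CES first-order condition, (1/2)·(q_2/q_1)^(0.75) = p_1/p_2.
Solve for the ratio: q_2/q_1 = [2·p_1/p_2]^(4/3).
With the ratio pinned down, the budget gives q_1* = I/(p_1 + p_2·(q_2/q_1)) and q_2* = (q_2/q_1)·q_1*.
Numerically q_2/q_1 = 1.711523, so q_1* = 175/(16.46 + 22·1.711523) = 3.2339 and q_2* = 1.711523·3.2339 = 5.535.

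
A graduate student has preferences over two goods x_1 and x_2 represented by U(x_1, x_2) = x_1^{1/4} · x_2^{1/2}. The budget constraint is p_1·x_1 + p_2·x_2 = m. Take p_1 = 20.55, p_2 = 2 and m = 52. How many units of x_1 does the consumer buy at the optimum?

Tangency: MRS = (1/2)·x_2/x_1 = p_1/p_2.
Rearranging, p_2·x_2 = 2·p_1·x_1. Substituting into the budget gives p_1·x_1·(1 + 2) = m.
Demand: x_1*(p_1,p_2,m) = 1/3·m/p_1 and x_2* = 2/3·m/p_2.
At p_1=20.55, p_2=2, m=52: x_1* = 1/3·52/20.55 = 0.8435.

x_1* = 0.8435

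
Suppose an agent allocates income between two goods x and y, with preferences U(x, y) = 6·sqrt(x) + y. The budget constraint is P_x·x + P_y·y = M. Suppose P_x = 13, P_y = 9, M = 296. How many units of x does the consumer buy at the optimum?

Solve: √x = 3·P_y/P_x, so x*(P_x,P_y) = (3·P_y/P_x)², and y* = (M − P_x·x*)/P_y.
Plugging in: x* = (3·9/13)² = 4.3136.

x* = 4.3136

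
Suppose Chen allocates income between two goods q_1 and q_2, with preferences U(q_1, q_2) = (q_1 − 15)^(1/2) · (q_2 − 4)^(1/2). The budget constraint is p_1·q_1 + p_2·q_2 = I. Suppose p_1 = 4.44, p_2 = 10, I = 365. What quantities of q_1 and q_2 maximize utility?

q_1* = 44.0991, q_2* = 16.92

Let q_1' = q_1−15, q_2' = q_2−4. MRS = q_2'/q_1' = p_1/p_2.
After buying the subsistence bundle (15, 4), a share 0.5 of the remaining income goes to q_1: q_1* = 15 + 0.5·(I − 15p_1 − 4p_2)/p_1.
Discretionary income = 365 − 15·4.44 − 4·10 = 258.4; q_1* = 15 + 0.5·258.4/4.44 = 44.0991; q_2* = 4 + 0.5·258.4/10 = 16.92.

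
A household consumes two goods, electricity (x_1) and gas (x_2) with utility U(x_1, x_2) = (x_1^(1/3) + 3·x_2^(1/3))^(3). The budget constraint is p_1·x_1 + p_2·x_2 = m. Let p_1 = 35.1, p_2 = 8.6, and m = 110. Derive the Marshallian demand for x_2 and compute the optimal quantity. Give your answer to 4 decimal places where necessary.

x_2* = 11.6782

MRS = MU_x_1/MU_x_2 = (1/3)·(x_2/x_1)^(2/3). Set equal to p_1/p_2.
Hence x_2/x_1 = (3·p_1/p_2)^(1/(2/3)), i.e. raised to the 1.5 power.
With the ratio pinned down, the budget gives x_1* = m/(p_1 + p_2·(x_2/x_1)) and x_2* = (x_2/x_1)·x_1*.
Numerically x_2/x_1 = 42.84448, so x_1* = 110/(35.1 + 8.6·42.84448) = 0.2726 and x_2* = 42.84448·0.2726 = 11.6782.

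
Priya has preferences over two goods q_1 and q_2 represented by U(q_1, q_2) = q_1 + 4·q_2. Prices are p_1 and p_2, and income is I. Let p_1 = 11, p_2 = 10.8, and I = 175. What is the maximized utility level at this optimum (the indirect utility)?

Linear utility — the consumer picks whichever good has higher MU/price: 1/11 = 0.0909 vs 4/10.8 = 0.3704.
q_2 gives more utility per dollar, so spend all income on q_2: q_2* = I/p_2, q_1* = 0.
Numerically: q_1* = 0, q_2* = 16.2037.
Utility at the optimum: U(0, 16.2037) = 64.8148.

V = 64.8148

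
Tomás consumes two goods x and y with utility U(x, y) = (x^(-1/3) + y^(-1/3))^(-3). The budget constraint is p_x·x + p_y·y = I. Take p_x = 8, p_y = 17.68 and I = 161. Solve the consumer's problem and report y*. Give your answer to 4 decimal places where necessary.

With the ratio pinned down, the budget gives x* = I/(p_x + p_y·(y/x)) and y* = (y/x)·x*.
Numerically y/x = 0.551704, so x* = 161/(8 + 17.68·0.551704) = 9.0683 and y* = 0.551704·9.0683 = 5.003.

y* = 5.003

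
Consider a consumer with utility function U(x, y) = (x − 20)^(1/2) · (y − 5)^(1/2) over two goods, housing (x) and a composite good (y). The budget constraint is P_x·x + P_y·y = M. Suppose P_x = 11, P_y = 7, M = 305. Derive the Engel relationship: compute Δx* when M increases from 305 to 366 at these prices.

Δx* = 2.7727

Discretionary income = 305 − 20·11 − 5·7 = 50; x* = 20 + 0.5·50/11 = 22.2727.
At M' = 366: x* = 25.0455. Change: 25.0455 − 22.2727 = 2.7727.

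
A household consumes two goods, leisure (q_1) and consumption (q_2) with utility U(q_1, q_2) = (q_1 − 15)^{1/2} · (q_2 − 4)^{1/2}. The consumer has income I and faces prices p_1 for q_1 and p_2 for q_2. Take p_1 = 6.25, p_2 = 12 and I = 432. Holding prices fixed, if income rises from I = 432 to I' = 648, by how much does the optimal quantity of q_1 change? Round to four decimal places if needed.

Let q_1' = q_1−15, q_2' = q_2−4. MRS = q_2'/q_1' = p_1/p_2.
After buying the subsistence bundle (15, 4), a share 0.5 of the remaining income goes to q_1: q_1* = 15 + 0.5·(I − 15p_1 − 4p_2)/p_1.
Discretionary income = 432 − 15·6.25 − 4·12 = 290.25; q_1* = 15 + 0.5·290.25/6.25 = 38.22.
At I' = 648: q_1* = 55.5. Change: 55.5 − 38.22 = 17.28.

Δq_1* = 17.28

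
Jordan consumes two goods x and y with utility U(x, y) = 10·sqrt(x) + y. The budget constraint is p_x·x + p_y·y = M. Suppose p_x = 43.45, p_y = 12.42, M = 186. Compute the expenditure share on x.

share on x = 0.4772

MU_x = 5/√x, MU_y = 1. Tangency: 5/√x = p_x/p_y.
Thus x* = (5·p_y/p_x)² — independent of M — with the rest of income spent on y.
Plugging in: x* = (5·12.42/43.45)² = 2.0427, y* = 7.8297.
Expenditure on x: 43.45·2.0427 = 88.7551; share = 0.4772.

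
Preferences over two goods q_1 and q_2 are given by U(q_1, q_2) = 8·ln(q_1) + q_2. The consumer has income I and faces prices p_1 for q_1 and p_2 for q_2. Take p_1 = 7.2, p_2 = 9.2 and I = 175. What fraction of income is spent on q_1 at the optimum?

So q_1*(p_1,p_2) = 8·p_2/p_1, independent of income; and q_2* = (I − 8·p_2)/p_2.
At the given prices: q_1* = 8·9.2/7.2 = 10.2222, and q_2* = 11.0217.
Expenditure on q_1: 7.2·10.2222 = 73.6; share = 0.4206.

share on q_1 = 0.4206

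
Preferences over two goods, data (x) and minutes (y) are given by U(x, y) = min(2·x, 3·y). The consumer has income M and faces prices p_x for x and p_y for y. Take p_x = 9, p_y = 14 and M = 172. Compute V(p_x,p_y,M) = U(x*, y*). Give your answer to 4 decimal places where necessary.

Demand: x*(p_x,p_y,M) = 3·M/(3·p_x + 2·p_y), y* = 2·M/(3·p_x + 2·p_y).
Here 3·9 + 2·14 = 55, giving x* = 9.3818 and y* = 6.2545.
Utility at the optimum: U(9.3818, 6.2545) = 18.7636.

V = 18.7636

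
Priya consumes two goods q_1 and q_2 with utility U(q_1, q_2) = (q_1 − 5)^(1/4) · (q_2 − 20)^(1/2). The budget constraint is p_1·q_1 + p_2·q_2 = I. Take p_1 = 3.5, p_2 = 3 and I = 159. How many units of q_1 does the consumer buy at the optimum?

Let q_1' = q_1−5, q_2' = q_2−20. MRS = (1/2)·q_2'/q_1' = p_1/p_2.
Substituting into the budget: q_1* = 5 + 1/3·(I − 5·p_1 − 20·p_2)/p_1, and q_2* = 20 + 2/3·(…)/p_2.
Discretionary income = 159 − 5·3.5 − 20·3 = 81.5; q_1* = 5 + 1/3·81.5/3.5 = 12.7619.

q_1* = 12.7619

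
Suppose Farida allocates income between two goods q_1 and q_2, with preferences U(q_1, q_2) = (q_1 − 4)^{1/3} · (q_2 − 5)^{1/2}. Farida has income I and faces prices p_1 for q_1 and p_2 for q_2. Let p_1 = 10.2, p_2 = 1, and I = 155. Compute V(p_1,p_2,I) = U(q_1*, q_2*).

V = 13.1446

This is Cobb-Douglas in (q_1−4, q_2−5): tangency gives 1/3·p_2·(q_2−5) = 0.5·p_1·(q_1−4).
Substituting into the budget: q_1* = 4 + 0.4·(I − 4·p_1 − 5·p_2)/p_1, and q_2* = 5 + 0.6·(…)/p_2.
Discretionary income = 155 − 4·10.2 − 5·1 = 109.2; q_1* = 4 + 0.4·109.2/10.2 = 8.2824; q_2* = 5 + 0.6·109.2/1 = 70.52.
Utility at the optimum: U(8.2824, 70.52) = 13.1446.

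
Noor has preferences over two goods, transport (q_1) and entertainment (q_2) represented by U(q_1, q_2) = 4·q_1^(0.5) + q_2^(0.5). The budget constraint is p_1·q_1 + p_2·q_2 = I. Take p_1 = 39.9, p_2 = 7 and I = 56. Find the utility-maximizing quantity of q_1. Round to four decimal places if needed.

From the CES first-order condition, 4·(q_2/q_1)^(0.5) = p_1/p_2.
Solve for the ratio: q_2/q_1 = [(1/4)·p_1/p_2]^(2).
Substitute q_2 = (q_2/q_1)·q_1 into the budget: q_1* = I/(p_1 + p_2·(q_2/q_1)).
Numerically q_2/q_1 = 2.030625, so q_1* = 56/(39.9 + 7·2.030625) = 1.0348.

q_1* = 1.0348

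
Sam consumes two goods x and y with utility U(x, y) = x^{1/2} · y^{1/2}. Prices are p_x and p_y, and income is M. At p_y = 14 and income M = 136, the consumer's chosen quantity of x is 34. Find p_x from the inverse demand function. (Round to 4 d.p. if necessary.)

p_x = 2

Tangency: MRS = y/x = p_x/p_y.
Rearranging, p_y·y = p_x·x. Substituting into the budget gives p_x·x·(1 + 1) = M.
Demand: x*(p_x,p_y,M) = 0.5·M/p_x and y* = 0.5·M/p_y.
Set x* = 34 in the demand function and solve for p_x: p_x = 2.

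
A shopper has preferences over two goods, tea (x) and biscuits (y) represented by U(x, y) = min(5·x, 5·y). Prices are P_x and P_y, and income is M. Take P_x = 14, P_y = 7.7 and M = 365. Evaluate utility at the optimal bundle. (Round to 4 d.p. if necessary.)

V = 84.1014

With perfect complements, no substitution: consume in ratio x:y = 5:5.
Budget: P_x·x + P_y·x = M, so (5·P_x + 5·P_y)·x = 5·M.
Demand: x*(P_x,P_y,M) = 5·M/(5·P_x + 5·P_y), y* = 5·M/(5·P_x + 5·P_y).
Here 5·14 + 5·7.7 = 108.5, giving x* = 16.8203 and y* = 16.8203.
Utility at the optimum: U(16.8203, 16.8203) = 84.1014.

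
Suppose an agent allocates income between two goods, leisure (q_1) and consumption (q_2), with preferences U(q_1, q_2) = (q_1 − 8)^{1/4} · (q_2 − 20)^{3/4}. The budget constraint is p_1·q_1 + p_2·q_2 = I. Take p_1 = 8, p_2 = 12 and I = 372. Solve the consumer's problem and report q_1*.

q_1* = 10.125

Substituting into the budget: q_1* = 8 + 0.25·(I − 8·p_1 − 20·p_2)/p_1, and q_2* = 20 + 0.75·(…)/p_2.
Discretionary income = 372 − 8·8 − 20·12 = 68; q_1* = 8 + 0.25·68/8 = 10.125.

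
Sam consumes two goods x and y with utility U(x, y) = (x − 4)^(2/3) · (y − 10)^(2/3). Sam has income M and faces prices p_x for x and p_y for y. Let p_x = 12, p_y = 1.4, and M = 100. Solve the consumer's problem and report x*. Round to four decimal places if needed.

After buying the subsistence bundle (4, 10), a share 0.5 of the remaining income goes to x: x* = 4 + 0.5·(M − 4p_x − 10p_y)/p_x.
Discretionary income = 100 − 4·12 − 10·1.4 = 38; x* = 4 + 0.5·38/12 = 5.5833.

x* = 5.5833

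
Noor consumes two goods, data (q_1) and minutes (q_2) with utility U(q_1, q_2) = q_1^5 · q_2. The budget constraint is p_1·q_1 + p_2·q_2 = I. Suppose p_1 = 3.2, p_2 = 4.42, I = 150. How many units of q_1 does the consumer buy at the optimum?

q_1* = 39.0625

The MRS is 5·q_2/q_1. Set MRS = p_1/p_2.
So 5·p_2·q_2 = p_1·q_1; combined with the budget, a share 5/6 of income goes to q_1.
Demand: q_1*(p_1,p_2,I) = 5/6·I/p_1 and q_2* = 1/6·I/p_2.
At p_1=3.2, p_2=4.42, I=150: q_1* = 5/6·150/3.2 = 39.0625.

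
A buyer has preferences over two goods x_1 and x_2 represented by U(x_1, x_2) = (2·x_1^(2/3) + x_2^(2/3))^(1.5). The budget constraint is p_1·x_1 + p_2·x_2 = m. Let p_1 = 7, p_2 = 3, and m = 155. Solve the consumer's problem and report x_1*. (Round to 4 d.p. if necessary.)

x_1* = 13.1759

With the ratio pinned down, the budget gives x_1* = m/(p_1 + p_2·(x_2/x_1)) and x_2* = (x_2/x_1)·x_1*.
Numerically x_2/x_1 = 1.587963, so x_1* = 155/(7 + 3·1.587963) = 13.1759.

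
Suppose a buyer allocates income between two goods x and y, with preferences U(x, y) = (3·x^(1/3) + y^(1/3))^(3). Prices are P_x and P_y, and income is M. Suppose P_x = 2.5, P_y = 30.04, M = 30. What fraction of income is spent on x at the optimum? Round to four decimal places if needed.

MU_x ∝ 3·x^(-2/3), MU_y ∝ y^(-2/3), so MRS = 3·(y/x)^(2/3) = P_x/P_y.
Solve for the ratio: y/x = [(1/3)·P_x/P_y]^(1.5).
Substitute y = (y/x)·x into the budget: x* = M/(P_x + P_y·(y/x)).
Numerically y/x = 0.00462, so x* = 30/(2.5 + 30.04·0.00462) = 11.3688 and y* = 0.00462·11.3688 = 0.0525.
Expenditure on x: 2.5·11.3688 = 28.422; share = 0.9474.

share on x = 0.9474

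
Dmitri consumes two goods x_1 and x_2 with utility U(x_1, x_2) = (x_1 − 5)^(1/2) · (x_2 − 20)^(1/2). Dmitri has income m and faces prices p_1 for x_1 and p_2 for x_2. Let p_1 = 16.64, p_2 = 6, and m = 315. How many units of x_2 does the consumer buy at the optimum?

MRS = (x_2−20)/(x_1−5). Tangency with p_1/p_2 gives x_2−20 = (p_1/p_2)·(x_1−5).
Substituting into the budget: x_1* = 5 + 0.5·(m − 5·p_1 − 20·p_2)/p_1, and x_2* = 20 + 0.5·(…)/p_2.
Discretionary income = 315 − 5·16.64 − 20·6 = 111.8; x_2* = 20 + 0.5·111.8/6 = 29.3167.

x_2* = 29.3167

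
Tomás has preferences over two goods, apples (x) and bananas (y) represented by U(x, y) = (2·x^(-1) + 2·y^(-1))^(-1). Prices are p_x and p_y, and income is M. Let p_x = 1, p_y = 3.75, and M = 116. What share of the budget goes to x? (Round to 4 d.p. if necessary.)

share on x = 0.3405

MU_x ∝ 2·x^(-2), MU_y ∝ 2·y^(-2), so MRS = (y/x)^(2) = p_x/p_y.
Solve for the ratio: y/x = [p_x/p_y]^(0.5).
With the ratio pinned down, the budget gives x* = M/(p_x + p_y·(y/x)) and y* = (y/x)·x*.
Numerically y/x = 0.516398, so x* = 116/(1 + 3.75·0.516398) = 39.5029 and y* = 0.516398·39.5029 = 20.3992.
Expenditure on x: 1·39.5029 = 39.5029; share = 0.3405.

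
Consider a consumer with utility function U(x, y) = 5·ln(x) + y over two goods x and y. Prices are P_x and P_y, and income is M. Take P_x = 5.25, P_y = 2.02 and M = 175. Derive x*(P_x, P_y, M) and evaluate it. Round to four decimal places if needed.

So x*(P_x,P_y) = 5·P_y/P_x, independent of income; and y* = (M − 5·P_y)/P_y.
At the given prices: x* = 5·2.02/5.25 = 1.9238.

x* = 1.9238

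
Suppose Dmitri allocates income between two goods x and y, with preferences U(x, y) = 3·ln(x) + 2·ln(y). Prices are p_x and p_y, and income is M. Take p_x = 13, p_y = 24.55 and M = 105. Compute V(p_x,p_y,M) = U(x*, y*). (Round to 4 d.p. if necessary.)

V = 5.8085

Tangency: MRS = (3/2)·y/x = p_x/p_y.
Rearranging, p_y·y = (2/3)·p_x·x. Substituting into the budget gives p_x·x·(1 + (2/3)) = M.
Demand: x*(p_x,p_y,M) = 0.6·M/p_x and y* = 0.4·M/p_y.
At p_x=13, p_y=24.55, M=105: x* = 0.6·105/13 = 4.8462, y* = 1.7108.
Utility at the optimum: U(4.8462, 1.7108) = 5.8085.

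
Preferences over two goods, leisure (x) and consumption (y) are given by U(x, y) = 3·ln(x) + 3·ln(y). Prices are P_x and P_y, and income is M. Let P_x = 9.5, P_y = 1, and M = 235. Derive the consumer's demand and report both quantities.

x* = 12.3684, y* = 117.5

Tangency: MRS = y/x = P_x/P_y.
So 3·P_y·y = 3·P_x·x; combined with the budget, a share 0.5 of income goes to x.
Demand: x*(P_x,P_y,M) = 0.5·M/P_x and y* = 0.5·M/P_y.
At P_x=9.5, P_y=1, M=235: x* = 0.5·235/9.5 = 12.3684, y* = 117.5.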